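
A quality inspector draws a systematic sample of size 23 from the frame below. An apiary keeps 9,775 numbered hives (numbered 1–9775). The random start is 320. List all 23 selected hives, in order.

320, 745, 1170, 1595, 2020, 2445, 2870, 3295, 3720, 4145, 4570, 4995, 5420, 5845, 6270, 6695, 7120, 7545, 7970, 8395, 8820, 9245, 9670

k = N/n = 9775/23 = 425
hive 1: 320
hive 2: 320 + 425 = 745
hive 3: 745 + 425 = 1170
hive 4: 1170 + 425 = 1595
hive 5: 1595 + 425 = 2020
hive 6: 2020 + 425 = 2445
hive 7: 2445 + 425 = 2870
hive 8: 2870 + 425 = 3295
hive 9: 3295 + 425 = 3720
hive 10: 3720 + 425 = 4145
hive 11: 4145 + 425 = 4570
hive 12: 4570 + 425 = 4995
hive 13: 4995 + 425 = 5420
hive 14: 5420 + 425 = 5845
hive 15: 5845 + 425 = 6270
hive 16: 6270 + 425 = 6695
hive 17: 6695 + 425 = 7120
hive 18: 7120 + 425 = 7545
hive 19: 7545 + 425 = 7970
hive 20: 7970 + 425 = 8395
hive 21: 8395 + 425 = 8820
hive 22: 8820 + 425 = 9245
hive 23: 9245 + 425 = 9670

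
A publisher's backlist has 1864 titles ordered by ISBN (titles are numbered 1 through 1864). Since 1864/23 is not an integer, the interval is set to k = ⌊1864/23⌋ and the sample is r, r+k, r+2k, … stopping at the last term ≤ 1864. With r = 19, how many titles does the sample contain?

k = ⌊1864/23⌋ = 81
Achieved size = ⌊(1864 − 19)/81⌋ + 1 = ⌊1845/81⌋ + 1 = 22 + 1 = 23
(last selection: 19 + 22×81 = 1801 ≤ 1864; next would be 1882 > 1864)

23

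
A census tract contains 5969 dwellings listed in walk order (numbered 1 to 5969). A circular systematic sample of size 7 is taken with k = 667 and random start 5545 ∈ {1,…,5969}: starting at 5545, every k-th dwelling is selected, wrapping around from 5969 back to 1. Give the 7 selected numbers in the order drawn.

Selection 1: 5545
Selection 2: 5545 + 667 = 6212 → 6212 − 5969 = 243
Selection 3: 243 + 667 = 910
Selection 4: 910 + 667 = 1577
Selection 5: 1577 + 667 = 2244
Selection 6: 2244 + 667 = 2911
Selection 7: 2911 + 667 = 3578

5545, 243, 910, 1577, 2244, 2911, 3578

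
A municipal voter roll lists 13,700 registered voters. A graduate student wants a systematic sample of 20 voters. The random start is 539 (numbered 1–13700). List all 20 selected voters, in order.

k = N/n = 13700/20 = 685
voter 1: 539
voter 2: 539 + 685 = 1224
voter 3: 1224 + 685 = 1909
voter 4: 1909 + 685 = 2594
voter 5: 2594 + 685 = 3279
voter 6: 3279 + 685 = 3964
voter 7: 3964 + 685 = 4649
voter 8: 4649 + 685 = 5334
voter 9: 5334 + 685 = 6019
voter 10: 6019 + 685 = 6704
voter 11: 6704 + 685 = 7389
voter 12: 7389 + 685 = 8074
voter 13: 8074 + 685 = 8759
voter 14: 8759 + 685 = 9444
voter 15: 9444 + 685 = 10129
voter 16: 10129 + 685 = 10814
voter 17: 10814 + 685 = 11499
voter 18: 11499 + 685 = 12184
voter 19: 12184 + 685 = 12869
voter 20: 12869 + 685 = 13554

539, 1224, 1909, 2594, 3279, 3964, 4649, 5334, 6019, 6704, 7389, 8074, 8759, 9444, 10129, 10814, 11499, 12184, 12869, 13554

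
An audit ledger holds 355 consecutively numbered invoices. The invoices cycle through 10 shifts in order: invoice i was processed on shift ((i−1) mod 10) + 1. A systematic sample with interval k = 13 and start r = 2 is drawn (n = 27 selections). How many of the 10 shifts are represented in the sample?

Consecutive selections differ by k = 13, so their shift numbers differ by 13 mod 10 = 3.
gcd(13, 10) = 1, so the sample visits 10/1 = 10 distinct residues mod 10.
Start 2 is shift 2; the shifts hit are 1, 2, 3, 4, 5, 6, 7, 8, 9, 10.

10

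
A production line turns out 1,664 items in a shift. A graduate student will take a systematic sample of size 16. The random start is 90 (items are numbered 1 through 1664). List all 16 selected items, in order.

k = N/n = 1664/16 = 104
item 1: 90
item 2: 90 + 104 = 194
item 3: 194 + 104 = 298
item 4: 298 + 104 = 402
item 5: 402 + 104 = 506
item 6: 506 + 104 = 610
item 7: 610 + 104 = 714
item 8: 714 + 104 = 818
item 9: 818 + 104 = 922
item 10: 922 + 104 = 1026
item 11: 1026 + 104 = 1130
item 12: 1130 + 104 = 1234
item 13: 1234 + 104 = 1338
item 14: 1338 + 104 = 1442
item 15: 1442 + 104 = 1546
item 16: 1546 + 104 = 1650

90, 194, 298, 402, 506, 610, 714, 818, 922, 1026, 1130, 1234, 1338, 1442, 1546, 1650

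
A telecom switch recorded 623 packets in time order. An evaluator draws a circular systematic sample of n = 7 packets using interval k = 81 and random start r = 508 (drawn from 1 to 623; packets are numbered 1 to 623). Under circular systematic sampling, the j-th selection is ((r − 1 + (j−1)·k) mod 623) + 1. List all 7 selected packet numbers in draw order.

508, 589, 47, 128, 209, 290, 371

Selection 1: 508
Selection 2: 508 + 81 = 589
Selection 3: 589 + 81 = 670 → 670 − 623 = 47
Selection 4: 47 + 81 = 128
Selection 5: 128 + 81 = 209
Selection 6: 209 + 81 = 290
Selection 7: 290 + 81 = 371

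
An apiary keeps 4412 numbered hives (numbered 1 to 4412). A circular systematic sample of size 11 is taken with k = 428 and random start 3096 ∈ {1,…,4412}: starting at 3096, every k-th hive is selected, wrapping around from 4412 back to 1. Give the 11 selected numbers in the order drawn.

3096, 3524, 3952, 4380, 396, 824, 1252, 1680, 2108, 2536, 2964

Selection 1: 3096
Selection 2: 3096 + 428 = 3524
Selection 3: 3524 + 428 = 3952
Selection 4: 3952 + 428 = 4380
Selection 5: 4380 + 428 = 4808 → 4808 − 4412 = 396
Selection 6: 396 + 428 = 824
Selection 7: 824 + 428 = 1252
Selection 8: 1252 + 428 = 1680
Selection 9: 1680 + 428 = 2108
Selection 10: 2108 + 428 = 2536
Selection 11: 2536 + 428 = 2964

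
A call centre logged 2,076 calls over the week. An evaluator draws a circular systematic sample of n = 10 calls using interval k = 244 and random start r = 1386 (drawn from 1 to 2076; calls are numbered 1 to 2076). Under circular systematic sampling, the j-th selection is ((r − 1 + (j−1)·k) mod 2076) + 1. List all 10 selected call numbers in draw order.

1386, 1630, 1874, 42, 286, 530, 774, 1018, 1262, 1506

Selection 1: 1386
Selection 2: 1386 + 244 = 1630
Selection 3: 1630 + 244 = 1874
Selection 4: 1874 + 244 = 2118 → 2118 − 2076 = 42
Selection 5: 42 + 244 = 286
Selection 6: 286 + 244 = 530
Selection 7: 530 + 244 = 774
Selection 8: 774 + 244 = 1018
Selection 9: 1018 + 244 = 1262
Selection 10: 1262 + 244 = 1506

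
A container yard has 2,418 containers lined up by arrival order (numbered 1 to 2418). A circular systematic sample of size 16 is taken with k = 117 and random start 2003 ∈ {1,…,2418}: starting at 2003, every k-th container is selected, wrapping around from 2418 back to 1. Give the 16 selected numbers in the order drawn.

2003, 2120, 2237, 2354, 53, 170, 287, 404, 521, 638, 755, 872, 989, 1106, 1223, 1340

Selection 1: 2003
Selection 2: 2003 + 117 = 2120
Selection 3: 2120 + 117 = 2237
Selection 4: 2237 + 117 = 2354
Selection 5: 2354 + 117 = 2471 → 2471 − 2418 = 53
Selection 6: 53 + 117 = 170
Selection 7: 170 + 117 = 287
Selection 8: 287 + 117 = 404
Selection 9: 404 + 117 = 521
Selection 10: 521 + 117 = 638
Selection 11: 638 + 117 = 755
Selection 12: 755 + 117 = 872
Selection 13: 872 + 117 = 989
Selection 14: 989 + 117 = 1106
Selection 15: 1106 + 117 = 1223
Selection 16: 1223 + 117 = 1340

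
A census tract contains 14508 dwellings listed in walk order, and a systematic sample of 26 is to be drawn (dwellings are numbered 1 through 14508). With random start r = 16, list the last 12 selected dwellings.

7828, 8386, 8944, 9502, 10060, 10618, 11176, 11734, 12292, 12850, 13408, 13966

k = N/n = 14508/26 = 558
15th selection = 16 + 14×558 = 7828
16th: 7828 + 558 = 8386
17th: 8386 + 558 = 8944
18th: 8944 + 558 = 9502
19th: 9502 + 558 = 10060
20th: 10060 + 558 = 10618
21st: 10618 + 558 = 11176
22nd: 11176 + 558 = 11734
23rd: 11734 + 558 = 12292
24th: 12292 + 558 = 12850
25th: 12850 + 558 = 13408
26th: 13408 + 558 = 13966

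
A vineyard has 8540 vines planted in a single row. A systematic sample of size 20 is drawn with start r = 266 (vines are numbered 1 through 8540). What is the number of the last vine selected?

8379

k = 8540/20 = 427
20th selection = r + (20−1)·k = 266 + 19×427 = 266 + 8113 = 8379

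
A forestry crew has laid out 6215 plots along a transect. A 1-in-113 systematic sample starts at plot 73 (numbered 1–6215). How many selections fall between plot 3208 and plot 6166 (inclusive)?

26

k = 113
First selection ≥ 3208: 73 + ⌈(3208−73)/113⌉·113 = 73 + 28×113 = 3237
Last selection ≤ 6166: 73 + ⌊(6166−73)/113⌋·113 = 73 + 53×113 = 6062
Count = 53 − 28 + 1 = 26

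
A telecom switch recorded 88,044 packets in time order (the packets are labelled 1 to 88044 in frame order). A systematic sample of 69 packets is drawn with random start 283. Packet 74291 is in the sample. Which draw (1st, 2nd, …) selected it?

k = 88044/69 = 1276
position = (74291 − 283)/1276 + 1 = 74008/1276 + 1 = 58 + 1 = 59

59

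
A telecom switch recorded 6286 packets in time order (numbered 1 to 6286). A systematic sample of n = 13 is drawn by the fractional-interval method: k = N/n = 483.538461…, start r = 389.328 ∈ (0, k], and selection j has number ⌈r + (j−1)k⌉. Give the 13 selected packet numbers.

j=1: r + 0k = 389.328 → ⌈·⌉ = 390
j=2: r + 1k = 872.866461… → ⌈·⌉ = 873
j=3: r + 2k = 1356.404923… → ⌈·⌉ = 1357
j=4: r + 3k = 1839.943384… → ⌈·⌉ = 1840
j=5: r + 4k = 2323.481846… → ⌈·⌉ = 2324
j=6: r + 5k = 2807.020307… → ⌈·⌉ = 2808
j=7: r + 6k = 3290.558769… → ⌈·⌉ = 3291
j=8: r + 7k = 3774.097230… → ⌈·⌉ = 3775
j=9: r + 8k = 4257.635692… → ⌈·⌉ = 4258
j=10: r + 9k = 4741.174153… → ⌈·⌉ = 4742
j=11: r + 10k = 5224.712615… → ⌈·⌉ = 5225
j=12: r + 11k = 5708.251076… → ⌈·⌉ = 5709
j=13: r + 12k = 6191.789538… → ⌈·⌉ = 6192

390, 873, 1357, 1840, 2324, 2808, 3291, 3775, 4258, 4742, 5225, 5709, 6192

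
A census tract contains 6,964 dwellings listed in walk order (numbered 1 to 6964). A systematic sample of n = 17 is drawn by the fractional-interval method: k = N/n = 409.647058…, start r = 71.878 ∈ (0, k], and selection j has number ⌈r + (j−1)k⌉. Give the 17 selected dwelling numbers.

j=1: r + 0k = 71.878 → ⌈·⌉ = 72
j=2: r + 1k = 481.525058… → ⌈·⌉ = 482
j=3: r + 2k = 891.172117… → ⌈·⌉ = 892
j=4: r + 3k = 1300.819176… → ⌈·⌉ = 1301
j=5: r + 4k = 1710.466235… → ⌈·⌉ = 1711
j=6: r + 5k = 2120.113294… → ⌈·⌉ = 2121
j=7: r + 6k = 2529.760352… → ⌈·⌉ = 2530
j=8: r + 7k = 2939.407411… → ⌈·⌉ = 2940
j=9: r + 8k = 3349.054470… → ⌈·⌉ = 3350
j=10: r + 9k = 3758.701529… → ⌈·⌉ = 3759
j=11: r + 10k = 4168.348588… → ⌈·⌉ = 4169
j=12: r + 11k = 4577.995647… → ⌈·⌉ = 4578
j=13: r + 12k = 4987.642705… → ⌈·⌉ = 4988
j=14: r + 13k = 5397.289764… → ⌈·⌉ = 5398
j=15: r + 14k = 5806.936823… → ⌈·⌉ = 5807
j=16: r + 15k = 6216.583882… → ⌈·⌉ = 6217
j=17: r + 16k = 6626.230941… → ⌈·⌉ = 6627

72, 482, 892, 1301, 1711, 2121, 2530, 2940, 3350, 3759, 4169, 4578, 4988, 5398, 5807, 6217, 6627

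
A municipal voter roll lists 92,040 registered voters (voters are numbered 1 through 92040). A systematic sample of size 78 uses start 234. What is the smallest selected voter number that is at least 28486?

28554

k = 92040/78 = 1180
Steps past start: ⌈(28486 − 234)/1180⌉ = ⌈28252/1180⌉ = 24
Selected voter: 234 + 24×1180 = 28554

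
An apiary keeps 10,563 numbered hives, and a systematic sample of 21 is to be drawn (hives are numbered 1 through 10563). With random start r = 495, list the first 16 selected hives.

495, 998, 1501, 2004, 2507, 3010, 3513, 4016, 4519, 5022, 5525, 6028, 6531, 7034, 7537, 8040

k = N/n = 10563/21 = 503
hive 1: 495
hive 2: 495 + 503 = 998
hive 3: 998 + 503 = 1501
hive 4: 1501 + 503 = 2004
hive 5: 2004 + 503 = 2507
hive 6: 2507 + 503 = 3010
hive 7: 3010 + 503 = 3513
hive 8: 3513 + 503 = 4016
hive 9: 4016 + 503 = 4519
hive 10: 4519 + 503 = 5022
hive 11: 5022 + 503 = 5525
hive 12: 5525 + 503 = 6028
hive 13: 6028 + 503 = 6531
hive 14: 6531 + 503 = 7034
hive 15: 7034 + 503 = 7537
hive 16: 7537 + 503 = 8040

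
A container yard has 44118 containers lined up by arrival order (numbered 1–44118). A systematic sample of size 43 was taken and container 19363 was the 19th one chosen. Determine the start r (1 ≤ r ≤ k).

895

k = 44118/43 = 1026
r = 19363 − (19−1)×1026 = 19363 − 18468 = 895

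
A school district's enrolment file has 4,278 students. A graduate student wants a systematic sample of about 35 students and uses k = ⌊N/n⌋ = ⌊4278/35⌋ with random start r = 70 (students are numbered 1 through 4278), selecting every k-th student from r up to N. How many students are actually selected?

k = ⌊4278/35⌋ = 122
Achieved size = ⌊(4278 − 70)/122⌋ + 1 = ⌊4208/122⌋ + 1 = 34 + 1 = 35
(last selection: 70 + 34×122 = 4218 ≤ 4278; next would be 4340 > 4278)

35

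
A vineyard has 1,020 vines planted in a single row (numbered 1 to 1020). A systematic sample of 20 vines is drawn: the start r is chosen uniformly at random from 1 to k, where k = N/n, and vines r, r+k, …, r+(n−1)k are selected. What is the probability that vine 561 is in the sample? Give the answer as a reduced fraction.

1/51

k = 1020/20 = 51.
Vine 561 is selected iff r ≡ 561 (mod 51); exactly one such r in {1,…,51}.
Inclusion probability = 1/51.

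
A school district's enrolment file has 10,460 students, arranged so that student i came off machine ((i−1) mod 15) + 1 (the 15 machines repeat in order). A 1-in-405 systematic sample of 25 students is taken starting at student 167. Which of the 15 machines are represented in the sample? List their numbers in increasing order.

Consecutive selections differ by k = 405, so their machine numbers differ by 405 mod 15 = 0.
gcd(405, 15) = 15, so the sample visits 15/15 = 1 distinct residues mod 15.
Start 167 is machine 2; the machines hit are 2.

2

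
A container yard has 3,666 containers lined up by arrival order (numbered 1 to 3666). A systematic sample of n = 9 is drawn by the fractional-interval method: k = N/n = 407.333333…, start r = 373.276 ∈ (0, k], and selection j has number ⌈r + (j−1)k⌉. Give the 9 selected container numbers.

374, 781, 1188, 1596, 2003, 2410, 2818, 3225, 3632

j=1: r + 0k = 373.276 → ⌈·⌉ = 374
j=2: r + 1k = 780.609333… → ⌈·⌉ = 781
j=3: r + 2k = 1187.942666… → ⌈·⌉ = 1188
j=4: r + 3k = 1595.276 → ⌈·⌉ = 1596
j=5: r + 4k = 2002.609333… → ⌈·⌉ = 2003
j=6: r + 5k = 2409.942666… → ⌈·⌉ = 2410
j=7: r + 6k = 2817.276 → ⌈·⌉ = 2818
j=8: r + 7k = 3224.609333… → ⌈·⌉ = 3225
j=9: r + 8k = 3631.942666… → ⌈·⌉ = 3632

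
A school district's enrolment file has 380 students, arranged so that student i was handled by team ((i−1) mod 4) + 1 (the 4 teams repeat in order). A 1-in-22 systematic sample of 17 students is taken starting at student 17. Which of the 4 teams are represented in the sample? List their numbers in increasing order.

1, 3

Consecutive selections differ by k = 22, so their team numbers differ by 22 mod 4 = 2.
gcd(22, 4) = 2, so the sample visits 4/2 = 2 distinct residues mod 4.
Start 17 is team 1; the teams hit are 1, 3.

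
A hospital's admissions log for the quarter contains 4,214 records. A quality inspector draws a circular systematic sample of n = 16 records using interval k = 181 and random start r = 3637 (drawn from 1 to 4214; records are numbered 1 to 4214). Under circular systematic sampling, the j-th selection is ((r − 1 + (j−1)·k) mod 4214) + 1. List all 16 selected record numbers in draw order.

Selection 1: 3637
Selection 2: 3637 + 181 = 3818
Selection 3: 3818 + 181 = 3999
Selection 4: 3999 + 181 = 4180
Selection 5: 4180 + 181 = 4361 → 4361 − 4214 = 147
Selection 6: 147 + 181 = 328
Selection 7: 328 + 181 = 509
Selection 8: 509 + 181 = 690
Selection 9: 690 + 181 = 871
Selection 10: 871 + 181 = 1052
Selection 11: 1052 + 181 = 1233
Selection 12: 1233 + 181 = 1414
Selection 13: 1414 + 181 = 1595
Selection 14: 1595 + 181 = 1776
Selection 15: 1776 + 181 = 1957
Selection 16: 1957 + 181 = 2138

3637, 3818, 3999, 4180, 147, 328, 509, 690, 871, 1052, 1233, 1414, 1595, 1776, 1957, 2138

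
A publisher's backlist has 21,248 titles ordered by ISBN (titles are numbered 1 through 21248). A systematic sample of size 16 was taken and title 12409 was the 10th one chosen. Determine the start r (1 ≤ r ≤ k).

k = 21248/16 = 1328
r = 12409 − (10−1)×1328 = 12409 − 11952 = 457

457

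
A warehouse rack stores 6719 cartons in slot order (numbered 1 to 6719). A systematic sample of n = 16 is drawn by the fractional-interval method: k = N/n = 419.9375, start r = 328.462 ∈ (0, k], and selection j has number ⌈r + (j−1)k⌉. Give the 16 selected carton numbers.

j=1: r + 0k = 328.462 → ⌈·⌉ = 329
j=2: r + 1k = 748.3995 → ⌈·⌉ = 749
j=3: r + 2k = 1168.337 → ⌈·⌉ = 1169
j=4: r + 3k = 1588.2745 → ⌈·⌉ = 1589
j=5: r + 4k = 2008.212 → ⌈·⌉ = 2009
j=6: r + 5k = 2428.1495 → ⌈·⌉ = 2429
j=7: r + 6k = 2848.087 → ⌈·⌉ = 2849
j=8: r + 7k = 3268.0245 → ⌈·⌉ = 3269
j=9: r + 8k = 3687.962 → ⌈·⌉ = 3688
j=10: r + 9k = 4107.8995 → ⌈·⌉ = 4108
j=11: r + 10k = 4527.837 → ⌈·⌉ = 4528
j=12: r + 11k = 4947.7745 → ⌈·⌉ = 4948
j=13: r + 12k = 5367.712 → ⌈·⌉ = 5368
j=14: r + 13k = 5787.6495 → ⌈·⌉ = 5788
j=15: r + 14k = 6207.587 → ⌈·⌉ = 6208
j=16: r + 15k = 6627.5245 → ⌈·⌉ = 6628

329, 749, 1169, 1589, 2009, 2429, 2849, 3269, 3688, 4108, 4528, 4948, 5368, 5788, 6208, 6628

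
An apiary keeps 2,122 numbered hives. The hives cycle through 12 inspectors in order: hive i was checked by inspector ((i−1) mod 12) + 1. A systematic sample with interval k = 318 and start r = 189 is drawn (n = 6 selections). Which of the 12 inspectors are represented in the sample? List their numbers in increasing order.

Consecutive selections differ by k = 318, so their inspector numbers differ by 318 mod 12 = 6.
gcd(318, 12) = 6, so the sample visits 12/6 = 2 distinct residues mod 12.
Start 189 is inspector 9; the inspectors hit are 3, 9.

3, 9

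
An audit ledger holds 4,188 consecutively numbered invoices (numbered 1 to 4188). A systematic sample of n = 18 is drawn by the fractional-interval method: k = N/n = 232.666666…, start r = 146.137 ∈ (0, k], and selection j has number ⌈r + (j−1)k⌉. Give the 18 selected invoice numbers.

147, 379, 612, 845, 1077, 1310, 1543, 1775, 2008, 2241, 2473, 2706, 2939, 3171, 3404, 3637, 3869, 4102

j=1: r + 0k = 146.137 → ⌈·⌉ = 147
j=2: r + 1k = 378.803666… → ⌈·⌉ = 379
j=3: r + 2k = 611.470333… → ⌈·⌉ = 612
j=4: r + 3k = 844.137 → ⌈·⌉ = 845
j=5: r + 4k = 1076.803666… → ⌈·⌉ = 1077
j=6: r + 5k = 1309.470333… → ⌈·⌉ = 1310
j=7: r + 6k = 1542.137 → ⌈·⌉ = 1543
j=8: r + 7k = 1774.803666… → ⌈·⌉ = 1775
j=9: r + 8k = 2007.470333… → ⌈·⌉ = 2008
j=10: r + 9k = 2240.137 → ⌈·⌉ = 2241
j=11: r + 10k = 2472.803666… → ⌈·⌉ = 2473
j=12: r + 11k = 2705.470333… → ⌈·⌉ = 2706
j=13: r + 12k = 2938.137 → ⌈·⌉ = 2939
j=14: r + 13k = 3170.803666… → ⌈·⌉ = 3171
j=15: r + 14k = 3403.470333… → ⌈·⌉ = 3404
j=16: r + 15k = 3636.137 → ⌈·⌉ = 3637
j=17: r + 16k = 3868.803666… → ⌈·⌉ = 3869
j=18: r + 17k = 4101.470333… → ⌈·⌉ = 4102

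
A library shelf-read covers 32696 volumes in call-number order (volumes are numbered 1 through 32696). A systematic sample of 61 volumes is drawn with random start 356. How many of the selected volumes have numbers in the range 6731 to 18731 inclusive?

k = 32696/61 = 536
First selection ≥ 6731: 356 + ⌈(6731−356)/536⌉·536 = 356 + 12×536 = 6788
Last selection ≤ 18731: 356 + ⌊(18731−356)/536⌋·536 = 356 + 34×536 = 18580
Count = 34 − 12 + 1 = 23

23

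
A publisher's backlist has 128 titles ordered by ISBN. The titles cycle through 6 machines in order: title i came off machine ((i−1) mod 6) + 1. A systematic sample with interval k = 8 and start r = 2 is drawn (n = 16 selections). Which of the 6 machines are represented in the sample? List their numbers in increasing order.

2, 4, 6

Consecutive selections differ by k = 8, so their machine numbers differ by 8 mod 6 = 2.
gcd(8, 6) = 2, so the sample visits 6/2 = 3 distinct residues mod 6.
Start 2 is machine 2; the machines hit are 2, 4, 6.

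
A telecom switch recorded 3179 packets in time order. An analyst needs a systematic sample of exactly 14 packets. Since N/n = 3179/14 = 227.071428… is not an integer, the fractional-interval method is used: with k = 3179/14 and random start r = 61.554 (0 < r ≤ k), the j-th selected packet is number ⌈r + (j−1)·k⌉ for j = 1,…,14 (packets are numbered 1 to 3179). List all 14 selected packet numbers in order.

62, 289, 516, 743, 970, 1197, 1424, 1652, 1879, 2106, 2333, 2560, 2787, 3014

j=1: r + 0k = 61.554 → ⌈·⌉ = 62
j=2: r + 1k = 288.625428… → ⌈·⌉ = 289
j=3: r + 2k = 515.696857… → ⌈·⌉ = 516
j=4: r + 3k = 742.768285… → ⌈·⌉ = 743
j=5: r + 4k = 969.839714… → ⌈·⌉ = 970
j=6: r + 5k = 1196.911142… → ⌈·⌉ = 1197
j=7: r + 6k = 1423.982571… → ⌈·⌉ = 1424
j=8: r + 7k = 1651.054 → ⌈·⌉ = 1652
j=9: r + 8k = 1878.125428… → ⌈·⌉ = 1879
j=10: r + 9k = 2105.196857… → ⌈·⌉ = 2106
j=11: r + 10k = 2332.268285… → ⌈·⌉ = 2333
j=12: r + 11k = 2559.339714… → ⌈·⌉ = 2560
j=13: r + 12k = 2786.411142… → ⌈·⌉ = 2787
j=14: r + 13k = 3013.482571… → ⌈·⌉ = 3014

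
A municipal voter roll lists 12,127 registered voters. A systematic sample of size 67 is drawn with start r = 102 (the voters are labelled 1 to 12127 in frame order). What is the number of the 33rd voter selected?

k = 12127/67 = 181
33rd selection = r + (33−1)·k = 102 + 32×181 = 102 + 5792 = 5894

5894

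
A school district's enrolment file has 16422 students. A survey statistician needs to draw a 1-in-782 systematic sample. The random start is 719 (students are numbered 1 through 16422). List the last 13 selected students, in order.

6975, 7757, 8539, 9321, 10103, 10885, 11667, 12449, 13231, 14013, 14795, 15577, 16359

9th selection = 719 + 8×782 = 6975
10th: 6975 + 782 = 7757
11th: 7757 + 782 = 8539
12th: 8539 + 782 = 9321
13th: 9321 + 782 = 10103
14th: 10103 + 782 = 10885
15th: 10885 + 782 = 11667
16th: 11667 + 782 = 12449
17th: 12449 + 782 = 13231
18th: 13231 + 782 = 14013
19th: 14013 + 782 = 14795
20th: 14795 + 782 = 15577
21st: 15577 + 782 = 16359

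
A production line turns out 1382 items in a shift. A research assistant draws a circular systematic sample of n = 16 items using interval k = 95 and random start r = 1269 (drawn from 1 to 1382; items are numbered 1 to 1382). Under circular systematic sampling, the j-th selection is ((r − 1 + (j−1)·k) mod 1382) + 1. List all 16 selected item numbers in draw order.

Selection 1: 1269
Selection 2: 1269 + 95 = 1364
Selection 3: 1364 + 95 = 1459 → 1459 − 1382 = 77
Selection 4: 77 + 95 = 172
Selection 5: 172 + 95 = 267
Selection 6: 267 + 95 = 362
Selection 7: 362 + 95 = 457
Selection 8: 457 + 95 = 552
Selection 9: 552 + 95 = 647
Selection 10: 647 + 95 = 742
Selection 11: 742 + 95 = 837
Selection 12: 837 + 95 = 932
Selection 13: 932 + 95 = 1027
Selection 14: 1027 + 95 = 1122
Selection 15: 1122 + 95 = 1217
Selection 16: 1217 + 95 = 1312

1269, 1364, 77, 172, 267, 362, 457, 552, 647, 742, 837, 932, 1027, 1122, 1217, 1312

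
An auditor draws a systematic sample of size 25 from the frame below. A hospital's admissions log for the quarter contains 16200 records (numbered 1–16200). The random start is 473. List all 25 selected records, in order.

473, 1121, 1769, 2417, 3065, 3713, 4361, 5009, 5657, 6305, 6953, 7601, 8249, 8897, 9545, 10193, 10841, 11489, 12137, 12785, 13433, 14081, 14729, 15377, 16025

k = N/n = 16200/25 = 648
record 1: 473
record 2: 473 + 648 = 1121
record 3: 1121 + 648 = 1769
record 4: 1769 + 648 = 2417
record 5: 2417 + 648 = 3065
record 6: 3065 + 648 = 3713
record 7: 3713 + 648 = 4361
record 8: 4361 + 648 = 5009
record 9: 5009 + 648 = 5657
record 10: 5657 + 648 = 6305
record 11: 6305 + 648 = 6953
record 12: 6953 + 648 = 7601
record 13: 7601 + 648 = 8249
record 14: 8249 + 648 = 8897
record 15: 8897 + 648 = 9545
record 16: 9545 + 648 = 10193
record 17: 10193 + 648 = 10841
record 18: 10841 + 648 = 11489
record 19: 11489 + 648 = 12137
record 20: 12137 + 648 = 12785
record 21: 12785 + 648 = 13433
record 22: 13433 + 648 = 14081
record 23: 14081 + 648 = 14729
record 24: 14729 + 648 = 15377
record 25: 15377 + 648 = 16025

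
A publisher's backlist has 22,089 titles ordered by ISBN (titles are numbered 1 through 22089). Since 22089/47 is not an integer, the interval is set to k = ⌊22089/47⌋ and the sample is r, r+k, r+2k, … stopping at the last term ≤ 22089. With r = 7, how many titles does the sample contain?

k = ⌊22089/47⌋ = 469
Achieved size = ⌊(22089 − 7)/469⌋ + 1 = ⌊22082/469⌋ + 1 = 47 + 1 = 48
(last selection: 7 + 47×469 = 22050 ≤ 22089; next would be 22519 > 22089)

48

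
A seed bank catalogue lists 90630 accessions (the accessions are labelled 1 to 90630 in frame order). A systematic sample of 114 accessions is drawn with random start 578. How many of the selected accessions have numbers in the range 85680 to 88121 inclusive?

3

k = 90630/114 = 795
First selection ≥ 85680: 578 + ⌈(85680−578)/795⌉·795 = 578 + 108×795 = 86438
Last selection ≤ 88121: 578 + ⌊(88121−578)/795⌋·795 = 578 + 110×795 = 88028
Count = 110 − 108 + 1 = 3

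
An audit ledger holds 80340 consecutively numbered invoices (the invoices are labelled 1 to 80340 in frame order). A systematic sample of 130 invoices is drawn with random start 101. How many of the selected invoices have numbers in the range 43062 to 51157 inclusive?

k = 80340/130 = 618
First selection ≥ 43062: 101 + ⌈(43062−101)/618⌉·618 = 101 + 70×618 = 43361
Last selection ≤ 51157: 101 + ⌊(51157−101)/618⌋·618 = 101 + 82×618 = 50777
Count = 82 − 70 + 1 = 13

13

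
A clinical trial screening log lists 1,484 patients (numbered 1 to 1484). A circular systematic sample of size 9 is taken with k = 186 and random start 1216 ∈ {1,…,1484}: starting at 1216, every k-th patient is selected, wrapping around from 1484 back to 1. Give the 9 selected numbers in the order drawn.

Selection 1: 1216
Selection 2: 1216 + 186 = 1402
Selection 3: 1402 + 186 = 1588 → 1588 − 1484 = 104
Selection 4: 104 + 186 = 290
Selection 5: 290 + 186 = 476
Selection 6: 476 + 186 = 662
Selection 7: 662 + 186 = 848
Selection 8: 848 + 186 = 1034
Selection 9: 1034 + 186 = 1220

1216, 1402, 104, 290, 476, 662, 848, 1034, 1220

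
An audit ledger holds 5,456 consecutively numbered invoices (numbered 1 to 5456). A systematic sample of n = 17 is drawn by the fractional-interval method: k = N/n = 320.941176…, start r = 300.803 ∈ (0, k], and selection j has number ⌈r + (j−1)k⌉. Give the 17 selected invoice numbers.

j=1: r + 0k = 300.803 → ⌈·⌉ = 301
j=2: r + 1k = 621.744176… → ⌈·⌉ = 622
j=3: r + 2k = 942.685352… → ⌈·⌉ = 943
j=4: r + 3k = 1263.626529… → ⌈·⌉ = 1264
j=5: r + 4k = 1584.567705… → ⌈·⌉ = 1585
j=6: r + 5k = 1905.508882… → ⌈·⌉ = 1906
j=7: r + 6k = 2226.450058… → ⌈·⌉ = 2227
j=8: r + 7k = 2547.391235… → ⌈·⌉ = 2548
j=9: r + 8k = 2868.332411… → ⌈·⌉ = 2869
j=10: r + 9k = 3189.273588… → ⌈·⌉ = 3190
j=11: r + 10k = 3510.214764… → ⌈·⌉ = 3511
j=12: r + 11k = 3831.155941… → ⌈·⌉ = 3832
j=13: r + 12k = 4152.097117… → ⌈·⌉ = 4153
j=14: r + 13k = 4473.038294… → ⌈·⌉ = 4474
j=15: r + 14k = 4793.979470… → ⌈·⌉ = 4794
j=16: r + 15k = 5114.920647… → ⌈·⌉ = 5115
j=17: r + 16k = 5435.861823… → ⌈·⌉ = 5436

301, 622, 943, 1264, 1585, 1906, 2227, 2548, 2869, 3190, 3511, 3832, 4153, 4474, 4794, 5115, 5436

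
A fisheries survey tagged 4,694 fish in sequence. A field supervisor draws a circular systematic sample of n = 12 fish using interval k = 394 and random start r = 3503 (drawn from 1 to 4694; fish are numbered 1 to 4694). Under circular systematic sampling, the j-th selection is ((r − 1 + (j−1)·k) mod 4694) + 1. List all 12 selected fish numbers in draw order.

Selection 1: 3503
Selection 2: 3503 + 394 = 3897
Selection 3: 3897 + 394 = 4291
Selection 4: 4291 + 394 = 4685
Selection 5: 4685 + 394 = 5079 → 5079 − 4694 = 385
Selection 6: 385 + 394 = 779
Selection 7: 779 + 394 = 1173
Selection 8: 1173 + 394 = 1567
Selection 9: 1567 + 394 = 1961
Selection 10: 1961 + 394 = 2355
Selection 11: 2355 + 394 = 2749
Selection 12: 2749 + 394 = 3143

3503, 3897, 4291, 4685, 385, 779, 1173, 1567, 1961, 2355, 2749, 3143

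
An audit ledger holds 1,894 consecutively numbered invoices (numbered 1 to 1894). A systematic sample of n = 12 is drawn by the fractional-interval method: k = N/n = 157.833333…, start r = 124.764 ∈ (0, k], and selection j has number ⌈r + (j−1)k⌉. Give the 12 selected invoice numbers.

125, 283, 441, 599, 757, 914, 1072, 1230, 1388, 1546, 1704, 1861

j=1: r + 0k = 124.764 → ⌈·⌉ = 125
j=2: r + 1k = 282.597333… → ⌈·⌉ = 283
j=3: r + 2k = 440.430666… → ⌈·⌉ = 441
j=4: r + 3k = 598.264 → ⌈·⌉ = 599
j=5: r + 4k = 756.097333… → ⌈·⌉ = 757
j=6: r + 5k = 913.930666… → ⌈·⌉ = 914
j=7: r + 6k = 1071.764 → ⌈·⌉ = 1072
j=8: r + 7k = 1229.597333… → ⌈·⌉ = 1230
j=9: r + 8k = 1387.430666… → ⌈·⌉ = 1388
j=10: r + 9k = 1545.264 → ⌈·⌉ = 1546
j=11: r + 10k = 1703.097333… → ⌈·⌉ = 1704
j=12: r + 11k = 1860.930666… → ⌈·⌉ = 1861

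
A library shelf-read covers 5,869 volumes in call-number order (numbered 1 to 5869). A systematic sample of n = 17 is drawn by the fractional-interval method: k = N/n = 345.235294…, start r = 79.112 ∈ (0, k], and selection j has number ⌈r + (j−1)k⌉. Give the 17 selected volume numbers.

80, 425, 770, 1115, 1461, 1806, 2151, 2496, 2841, 3187, 3532, 3877, 4222, 4568, 4913, 5258, 5603

j=1: r + 0k = 79.112 → ⌈·⌉ = 80
j=2: r + 1k = 424.347294… → ⌈·⌉ = 425
j=3: r + 2k = 769.582588… → ⌈·⌉ = 770
j=4: r + 3k = 1114.817882… → ⌈·⌉ = 1115
j=5: r + 4k = 1460.053176… → ⌈·⌉ = 1461
j=6: r + 5k = 1805.288470… → ⌈·⌉ = 1806
j=7: r + 6k = 2150.523764… → ⌈·⌉ = 2151
j=8: r + 7k = 2495.759058… → ⌈·⌉ = 2496
j=9: r + 8k = 2840.994352… → ⌈·⌉ = 2841
j=10: r + 9k = 3186.229647… → ⌈·⌉ = 3187
j=11: r + 10k = 3531.464941… → ⌈·⌉ = 3532
j=12: r + 11k = 3876.700235… → ⌈·⌉ = 3877
j=13: r + 12k = 4221.935529… → ⌈·⌉ = 4222
j=14: r + 13k = 4567.170823… → ⌈·⌉ = 4568
j=15: r + 14k = 4912.406117… → ⌈·⌉ = 4913
j=16: r + 15k = 5257.641411… → ⌈·⌉ = 5258
j=17: r + 16k = 5602.876705… → ⌈·⌉ = 5603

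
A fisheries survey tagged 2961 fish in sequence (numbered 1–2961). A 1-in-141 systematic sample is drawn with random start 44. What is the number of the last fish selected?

2864

k = 141
21st selection = r + (21−1)·k = 44 + 20×141 = 44 + 2820 = 2864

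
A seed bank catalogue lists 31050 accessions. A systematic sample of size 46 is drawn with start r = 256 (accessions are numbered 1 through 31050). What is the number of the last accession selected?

k = 31050/46 = 675
46th selection = r + (46−1)·k = 256 + 45×675 = 256 + 30375 = 30631

30631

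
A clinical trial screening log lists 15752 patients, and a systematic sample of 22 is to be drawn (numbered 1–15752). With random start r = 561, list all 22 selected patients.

561, 1277, 1993, 2709, 3425, 4141, 4857, 5573, 6289, 7005, 7721, 8437, 9153, 9869, 10585, 11301, 12017, 12733, 13449, 14165, 14881, 15597

k = N/n = 15752/22 = 716
patient 1: 561
patient 2: 561 + 716 = 1277
patient 3: 1277 + 716 = 1993
patient 4: 1993 + 716 = 2709
patient 5: 2709 + 716 = 3425
patient 6: 3425 + 716 = 4141
patient 7: 4141 + 716 = 4857
patient 8: 4857 + 716 = 5573
patient 9: 5573 + 716 = 6289
patient 10: 6289 + 716 = 7005
patient 11: 7005 + 716 = 7721
patient 12: 7721 + 716 = 8437
patient 13: 8437 + 716 = 9153
patient 14: 9153 + 716 = 9869
patient 15: 9869 + 716 = 10585
patient 16: 10585 + 716 = 11301
patient 17: 11301 + 716 = 12017
patient 18: 12017 + 716 = 12733
patient 19: 12733 + 716 = 13449
patient 20: 13449 + 716 = 14165
patient 21: 14165 + 716 = 14881
patient 22: 14881 + 716 = 15597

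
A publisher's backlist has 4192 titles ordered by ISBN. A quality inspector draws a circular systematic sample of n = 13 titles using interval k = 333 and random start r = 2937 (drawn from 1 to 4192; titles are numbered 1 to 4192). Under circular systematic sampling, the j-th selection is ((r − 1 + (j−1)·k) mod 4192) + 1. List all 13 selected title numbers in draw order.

Selection 1: 2937
Selection 2: 2937 + 333 = 3270
Selection 3: 3270 + 333 = 3603
Selection 4: 3603 + 333 = 3936
Selection 5: 3936 + 333 = 4269 → 4269 − 4192 = 77
Selection 6: 77 + 333 = 410
Selection 7: 410 + 333 = 743
Selection 8: 743 + 333 = 1076
Selection 9: 1076 + 333 = 1409
Selection 10: 1409 + 333 = 1742
Selection 11: 1742 + 333 = 2075
Selection 12: 2075 + 333 = 2408
Selection 13: 2408 + 333 = 2741

2937, 3270, 3603, 3936, 77, 410, 743, 1076, 1409, 1742, 2075, 2408, 2741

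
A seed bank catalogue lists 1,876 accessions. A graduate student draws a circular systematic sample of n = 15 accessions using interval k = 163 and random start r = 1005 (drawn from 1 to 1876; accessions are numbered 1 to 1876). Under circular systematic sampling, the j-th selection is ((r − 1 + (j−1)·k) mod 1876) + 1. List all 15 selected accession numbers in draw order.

Selection 1: 1005
Selection 2: 1005 + 163 = 1168
Selection 3: 1168 + 163 = 1331
Selection 4: 1331 + 163 = 1494
Selection 5: 1494 + 163 = 1657
Selection 6: 1657 + 163 = 1820
Selection 7: 1820 + 163 = 1983 → 1983 − 1876 = 107
Selection 8: 107 + 163 = 270
Selection 9: 270 + 163 = 433
Selection 10: 433 + 163 = 596
Selection 11: 596 + 163 = 759
Selection 12: 759 + 163 = 922
Selection 13: 922 + 163 = 1085
Selection 14: 1085 + 163 = 1248
Selection 15: 1248 + 163 = 1411

1005, 1168, 1331, 1494, 1657, 1820, 107, 270, 433, 596, 759, 922, 1085, 1248, 1411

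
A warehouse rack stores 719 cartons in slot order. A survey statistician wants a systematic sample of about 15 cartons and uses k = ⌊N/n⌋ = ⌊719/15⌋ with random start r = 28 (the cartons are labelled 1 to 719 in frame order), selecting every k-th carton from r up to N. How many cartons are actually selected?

15

k = ⌊719/15⌋ = 47
Achieved size = ⌊(719 − 28)/47⌋ + 1 = ⌊691/47⌋ + 1 = 14 + 1 = 15
(last selection: 28 + 14×47 = 686 ≤ 719; next would be 733 > 719)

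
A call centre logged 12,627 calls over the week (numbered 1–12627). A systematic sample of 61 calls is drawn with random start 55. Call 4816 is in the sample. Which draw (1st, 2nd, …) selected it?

k = 12627/61 = 207
position = (4816 − 55)/207 + 1 = 4761/207 + 1 = 23 + 1 = 24

24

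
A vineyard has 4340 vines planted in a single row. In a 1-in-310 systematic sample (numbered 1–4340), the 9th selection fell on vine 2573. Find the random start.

k = 310
r = 2573 − (9−1)×310 = 2573 − 2480 = 93

93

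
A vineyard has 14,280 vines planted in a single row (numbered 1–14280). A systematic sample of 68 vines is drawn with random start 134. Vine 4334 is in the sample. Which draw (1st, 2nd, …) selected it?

k = 14280/68 = 210
position = (4334 − 134)/210 + 1 = 4200/210 + 1 = 20 + 1 = 21

21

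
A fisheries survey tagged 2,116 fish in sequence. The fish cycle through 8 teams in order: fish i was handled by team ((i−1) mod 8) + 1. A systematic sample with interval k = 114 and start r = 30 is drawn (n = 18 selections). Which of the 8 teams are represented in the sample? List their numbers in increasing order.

2, 4, 6, 8

Consecutive selections differ by k = 114, so their team numbers differ by 114 mod 8 = 2.
gcd(114, 8) = 2, so the sample visits 8/2 = 4 distinct residues mod 8.
Start 30 is team 6; the teams hit are 2, 4, 6, 8.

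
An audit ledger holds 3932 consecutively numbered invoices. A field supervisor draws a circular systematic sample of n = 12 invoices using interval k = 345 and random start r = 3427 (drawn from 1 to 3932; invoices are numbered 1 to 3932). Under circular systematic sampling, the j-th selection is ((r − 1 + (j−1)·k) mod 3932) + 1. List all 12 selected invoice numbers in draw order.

Selection 1: 3427
Selection 2: 3427 + 345 = 3772
Selection 3: 3772 + 345 = 4117 → 4117 − 3932 = 185
Selection 4: 185 + 345 = 530
Selection 5: 530 + 345 = 875
Selection 6: 875 + 345 = 1220
Selection 7: 1220 + 345 = 1565
Selection 8: 1565 + 345 = 1910
Selection 9: 1910 + 345 = 2255
Selection 10: 2255 + 345 = 2600
Selection 11: 2600 + 345 = 2945
Selection 12: 2945 + 345 = 3290

3427, 3772, 185, 530, 875, 1220, 1565, 1910, 2255, 2600, 2945, 3290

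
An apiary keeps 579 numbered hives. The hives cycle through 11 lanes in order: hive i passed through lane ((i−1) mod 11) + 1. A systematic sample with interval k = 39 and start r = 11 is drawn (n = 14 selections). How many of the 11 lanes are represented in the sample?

11

Consecutive selections differ by k = 39, so their lane numbers differ by 39 mod 11 = 6.
gcd(39, 11) = 1, so the sample visits 11/1 = 11 distinct residues mod 11.
Start 11 is lane 11; the lanes hit are 1, 2, 3, 4, 5, 6, 7, 8, 9, 10, 11.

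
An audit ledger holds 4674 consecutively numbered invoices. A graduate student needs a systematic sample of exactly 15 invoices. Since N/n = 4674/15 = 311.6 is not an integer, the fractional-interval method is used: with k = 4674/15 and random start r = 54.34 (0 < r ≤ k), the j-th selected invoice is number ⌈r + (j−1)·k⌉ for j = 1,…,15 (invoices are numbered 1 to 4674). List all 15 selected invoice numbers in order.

55, 366, 678, 990, 1301, 1613, 1924, 2236, 2548, 2859, 3171, 3482, 3794, 4106, 4417

j=1: r + 0k = 54.34 → ⌈·⌉ = 55
j=2: r + 1k = 365.94 → ⌈·⌉ = 366
j=3: r + 2k = 677.54 → ⌈·⌉ = 678
j=4: r + 3k = 989.14 → ⌈·⌉ = 990
j=5: r + 4k = 1300.74 → ⌈·⌉ = 1301
j=6: r + 5k = 1612.34 → ⌈·⌉ = 1613
j=7: r + 6k = 1923.94 → ⌈·⌉ = 1924
j=8: r + 7k = 2235.54 → ⌈·⌉ = 2236
j=9: r + 8k = 2547.14 → ⌈·⌉ = 2548
j=10: r + 9k = 2858.74 → ⌈·⌉ = 2859
j=11: r + 10k = 3170.34 → ⌈·⌉ = 3171
j=12: r + 11k = 3481.94 → ⌈·⌉ = 3482
j=13: r + 12k = 3793.54 → ⌈·⌉ = 3794
j=14: r + 13k = 4105.14 → ⌈·⌉ = 4106
j=15: r + 14k = 4416.74 → ⌈·⌉ = 4417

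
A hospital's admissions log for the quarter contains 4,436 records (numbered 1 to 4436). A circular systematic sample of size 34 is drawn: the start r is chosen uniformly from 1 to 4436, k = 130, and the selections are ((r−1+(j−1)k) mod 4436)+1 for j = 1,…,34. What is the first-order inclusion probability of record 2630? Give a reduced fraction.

17/2218

For each position j, as r ranges over 1…4436 the j-th selection hits every record exactly once, so record 2630 is selected for exactly 34 of the 4436 starts.
Inclusion probability = 34/4436 = 17/2218.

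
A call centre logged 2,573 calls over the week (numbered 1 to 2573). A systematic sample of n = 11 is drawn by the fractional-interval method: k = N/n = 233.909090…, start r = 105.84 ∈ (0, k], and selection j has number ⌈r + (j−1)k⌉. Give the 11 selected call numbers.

j=1: r + 0k = 105.84 → ⌈·⌉ = 106
j=2: r + 1k = 339.749090… → ⌈·⌉ = 340
j=3: r + 2k = 573.658181… → ⌈·⌉ = 574
j=4: r + 3k = 807.567272… → ⌈·⌉ = 808
j=5: r + 4k = 1041.476363… → ⌈·⌉ = 1042
j=6: r + 5k = 1275.385454… → ⌈·⌉ = 1276
j=7: r + 6k = 1509.294545… → ⌈·⌉ = 1510
j=8: r + 7k = 1743.203636… → ⌈·⌉ = 1744
j=9: r + 8k = 1977.112727… → ⌈·⌉ = 1978
j=10: r + 9k = 2211.021818… → ⌈·⌉ = 2212
j=11: r + 10k = 2444.930909… → ⌈·⌉ = 2445

106, 340, 574, 808, 1042, 1276, 1510, 1744, 1978, 2212, 2445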